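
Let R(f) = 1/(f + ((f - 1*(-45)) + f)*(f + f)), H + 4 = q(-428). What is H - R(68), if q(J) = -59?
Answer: -1555093/24684 ≈ -63.000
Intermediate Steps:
H = -63 (H = -4 - 59 = -63)
R(f) = 1/(f + 2*f*(45 + 2*f)) (R(f) = 1/(f + ((f + 45) + f)*(2*f)) = 1/(f + ((45 + f) + f)*(2*f)) = 1/(f + (45 + 2*f)*(2*f)) = 1/(f + 2*f*(45 + 2*f)))
H - R(68) = -63 - 1/(68*(91 + 4*68)) = -63 - 1/(68*(91 + 272)) = -63 - 1/(68*363) = -63 - 1*1/24684 = -63 - 1/24684 = -1555093/24684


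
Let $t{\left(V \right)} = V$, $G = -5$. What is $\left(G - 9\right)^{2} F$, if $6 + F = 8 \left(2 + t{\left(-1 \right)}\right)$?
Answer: $392$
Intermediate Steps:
$F = 2$ ($F = -6 + 8 \left(2 - 1\right) = -6 + 8 \cdot 1 = -6 + 8 = 2$)
$\left(G - 9\right)^{2} F = \left(-5 - 9\right)^{2} \cdot 2 = \left(-14\right)^{2} \cdot 2 = 196 \cdot 2 = 392$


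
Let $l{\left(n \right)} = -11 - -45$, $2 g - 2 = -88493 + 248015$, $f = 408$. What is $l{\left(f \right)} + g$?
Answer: $79796$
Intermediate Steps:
$g = 79762$ ($g = 1 + \frac{-88493 + 248015}{2} = 1 + \frac{1}{2} \cdot 159522 = 1 + 79761 = 79762$)
$l{\left(n \right)} = 34$ ($l{\left(n \right)} = -11 + 45 = 34$)
$l{\left(f \right)} + g = 34 + 79762 = 79796$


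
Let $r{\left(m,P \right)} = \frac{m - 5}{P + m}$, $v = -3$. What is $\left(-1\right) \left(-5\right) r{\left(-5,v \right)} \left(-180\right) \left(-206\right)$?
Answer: $231750$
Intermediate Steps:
$r{\left(m,P \right)} = \frac{-5 + m}{P + m}$
$\left(-1\right) \left(-5\right) r{\left(-5,v \right)} \left(-180\right) \left(-206\right) = \left(-1\right) \left(-5\right) \frac{-5 - 5}{-3 - 5} \left(-180\right) \left(-206\right) = 5 \frac{1}{-8} \left(-10\right) \left(-180\right) \left(-206\right) = 5 \left(\left(- \frac{1}{8}\right) \left(-10\right)\right) \left(-180\right) \left(-206\right) = 5 \cdot \frac{5}{4} \left(-180\right) \left(-206\right) = \frac{25}{4} \left(-180\right) \left(-206\right) = \left(-1125\right) \left(-206\right) = 231750$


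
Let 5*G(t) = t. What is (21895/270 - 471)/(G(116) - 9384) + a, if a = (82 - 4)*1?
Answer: 197243723/2527416 ≈ 78.042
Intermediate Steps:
G(t) = t/5
a = 78 (a = 78*1 = 78)
(21895/270 - 471)/(G(116) - 9384) + a = (21895/270 - 471)/((1/5)*116 - 9384) + 78 = (21895*(1/270) - 471)/(116/5 - 9384) + 78 = (4379/54 - 471)/(-46804/5) + 78 = -21055/54*(-5/46804) + 78 = 105275/2527416 + 78 = 197243723/2527416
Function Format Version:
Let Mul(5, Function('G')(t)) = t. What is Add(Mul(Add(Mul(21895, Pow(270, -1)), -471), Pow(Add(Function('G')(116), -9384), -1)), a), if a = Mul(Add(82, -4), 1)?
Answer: Rational(197243723, 2527416) ≈ 78.042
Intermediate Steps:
Function('G')(t) = Mul(Rational(1, 5), t)
a = 78 (a = Mul(78, 1) = 78)
Add(Mul(Add(Mul(21895, Pow(270, -1)), -471), Pow(Add(Function('G')(116), -9384), -1)), a) = Add(Mul(Add(Mul(21895, Pow(270, -1)), -471), Pow(Add(Mul(Rational(1, 5), 116), -9384), -1)), 78) = Add(Mul(Add(Mul(21895, Rational(1, 270)), -471), Pow(Add(Rational(116, 5), -9384), -1)), 78) = Add(Mul(Add(Rational(4379, 54), -471), Pow(Rational(-46804, 5), -1)), 78) = Add(Mul(Rational(-21055, 54), Rational(-5, 46804)), 78) = Add(Rational(105275, 2527416), 78) = Rational(197243723, 2527416)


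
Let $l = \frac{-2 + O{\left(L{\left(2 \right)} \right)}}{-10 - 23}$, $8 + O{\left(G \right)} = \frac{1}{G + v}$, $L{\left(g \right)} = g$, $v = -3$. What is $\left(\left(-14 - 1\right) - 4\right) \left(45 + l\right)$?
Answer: $- \frac{2584}{3} \approx -861.33$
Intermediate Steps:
$O{\left(G \right)} = -8 + \frac{1}{-3 + G}$ ($O{\left(G \right)} = -8 + \frac{1}{G - 3} = -8 + \frac{1}{-3 + G}$)
$l = \frac{1}{3}$ ($l = \frac{-2 + \frac{25 - 16}{-3 + 2}}{-10 - 23} = \frac{-2 + \frac{25 - 16}{-1}}{-33} = \left(-2 - 9\right) \left(- \frac{1}{33}\right) = \left(-11\right) \left(- \frac{1}{33}\right) = \frac{1}{3} \approx 0.33333$)
$\left(\left(-14 - 1\right) - 4\right) \left(45 + l\right) = \left(\left(-14 - 1\right) - 4\right) \left(45 + \frac{1}{3}\right) = \left(-15 - 4\right) \frac{136}{3} = \left(-19\right) \frac{136}{3} = - \frac{2584}{3}$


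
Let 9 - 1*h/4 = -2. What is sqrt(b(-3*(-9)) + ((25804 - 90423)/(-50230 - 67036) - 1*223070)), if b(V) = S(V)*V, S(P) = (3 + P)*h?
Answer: I*sqrt(2577401347105426)/117266 ≈ 432.93*I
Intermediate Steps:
h = 44 (h = 36 - 4*(-2) = 36 + 8 = 44)
S(P) = 132 + 44*P (S(P) = (3 + P)*44 = 132 + 44*P)
b(V) = V*(132 + 44*V) (b(V) = (132 + 44*V)*V = V*(132 + 44*V))
sqrt(b(-3*(-9)) + ((25804 - 90423)/(-50230 - 67036) - 1*223070)) = sqrt(44*(-3*(-9))*(3 - 3*(-9)) + ((25804 - 90423)/(-50230 - 67036) - 1*223070)) = sqrt(44*27*(3 + 27) + (-64619/(-117266) - 223070)) = sqrt(44*27*30 + (-64619*(-1/117266) - 223070)) = sqrt(35640 + (64619/117266 - 223070)) = sqrt(35640 - 26158462001/117266) = sqrt(-21979101761/117266) = I*sqrt(2577401347105426)/117266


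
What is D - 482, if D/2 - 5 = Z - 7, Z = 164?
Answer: -158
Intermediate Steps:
D = 324 (D = 10 + 2*(164 - 7) = 10 + 2*157 = 10 + 314 = 324)
D - 482 = 324 - 482 = -158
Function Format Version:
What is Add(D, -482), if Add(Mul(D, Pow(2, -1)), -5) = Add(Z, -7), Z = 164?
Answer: -158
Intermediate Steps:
D = 324 (D = Add(10, Mul(2, Add(164, -7))) = Add(10, Mul(2, 157)) = Add(10, 314) = 324)
Add(D, -482) = Add(324, -482) = -158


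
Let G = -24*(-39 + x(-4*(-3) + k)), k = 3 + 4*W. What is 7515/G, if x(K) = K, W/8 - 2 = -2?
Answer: 835/64 ≈ 13.047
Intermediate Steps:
W = 0 (W = 16 + 8*(-2) = 16 - 16 = 0)
k = 3 (k = 3 + 4*0 = 3 + 0 = 3)
G = 576 (G = -24*(-39 + (-4*(-3) + 3)) = -24*(-39 + (12 + 3)) = -24*(-39 + 15) = -24*(-24) = 576)
7515/G = 7515/576 = 7515*(1/576) = 835/64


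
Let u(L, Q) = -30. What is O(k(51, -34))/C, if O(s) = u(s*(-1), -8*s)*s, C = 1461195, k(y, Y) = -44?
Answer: 88/97413 ≈ 0.00090337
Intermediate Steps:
O(s) = -30*s
O(k(51, -34))/C = -30*(-44)/1461195 = 1320*(1/1461195) = 88/97413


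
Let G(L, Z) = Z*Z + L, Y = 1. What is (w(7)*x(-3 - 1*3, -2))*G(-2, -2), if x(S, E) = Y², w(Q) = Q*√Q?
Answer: 14*√7 ≈ 37.041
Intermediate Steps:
G(L, Z) = L + Z² (G(L, Z) = Z² + L = L + Z²)
w(Q) = Q^(3/2)
x(S, E) = 1 (x(S, E) = 1² = 1)
(w(7)*x(-3 - 1*3, -2))*G(-2, -2) = (7^(3/2)*1)*(-2 + (-2)²) = ((7*√7)*1)*(-2 + 4) = (7*√7)*2 = 14*√7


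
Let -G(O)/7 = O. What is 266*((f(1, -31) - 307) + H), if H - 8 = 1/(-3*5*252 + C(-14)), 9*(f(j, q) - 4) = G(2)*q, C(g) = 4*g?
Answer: -161875535/2466 ≈ -65643.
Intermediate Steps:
G(O) = -7*O
f(j, q) = 4 - 14*q/9 (f(j, q) = 4 + ((-7*2)*q)/9 = 4 + (-14*q)/9 = 4 - 14*q/9)
H = 30687/3836 (H = 8 + 1/(-3*5*252 + 4*(-14)) = 8 + 1/(-15*252 - 56) = 8 + 1/(-3780 - 56) = 8 + 1/(-3836) = 8 - 1/3836 = 30687/3836 ≈ 7.9997)
266*((f(1, -31) - 307) + H) = 266*(((4 - 14/9*(-31)) - 307) + 30687/3836) = 266*(((4 + 434/9) - 307) + 30687/3836) = 266*((470/9 - 307) + 30687/3836) = 266*(-2293/9 + 30687/3836) = 266*(-8519765/34524) = -161875535/2466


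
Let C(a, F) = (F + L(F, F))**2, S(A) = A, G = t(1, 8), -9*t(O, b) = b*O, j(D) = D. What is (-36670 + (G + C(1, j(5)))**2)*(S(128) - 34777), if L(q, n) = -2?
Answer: 102732240709/81 ≈ 1.2683e+9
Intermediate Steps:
t(O, b) = -O*b/9 (t(O, b) = -b*O/9 = -O*b/9)
G = -8/9 (G = -1/9*1*8 = -8/9 ≈ -0.88889)
C(a, F) = (-2 + F)**2 (C(a, F) = (F - 2)**2 = (-2 + F)**2)
(-36670 + (G + C(1, j(5)))**2)*(S(128) - 34777) = (-36670 + (-8/9 + (-2 + 5)**2)**2)*(128 - 34777) = (-36670 + (-8/9 + 3**2)**2)*(-34649) = (-36670 + (-8/9 + 9)**2)*(-34649) = (-36670 + (73/9)**2)*(-34649) = (-36670 + 5329/81)*(-34649) = -2964941/81*(-34649) = 102732240709/81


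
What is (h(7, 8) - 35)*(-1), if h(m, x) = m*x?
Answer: -21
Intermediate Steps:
(h(7, 8) - 35)*(-1) = (7*8 - 35)*(-1) = (56 - 35)*(-1) = 21*(-1) = -21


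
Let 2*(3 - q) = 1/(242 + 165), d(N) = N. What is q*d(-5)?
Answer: -12205/814 ≈ -14.994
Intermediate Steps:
q = 2441/814 (q = 3 - 1/(2*(242 + 165)) = 3 - ½/407 = 3 - ½*1/407 = 3 - 1/814 = 2441/814 ≈ 2.9988)
q*d(-5) = (2441/814)*(-5) = -12205/814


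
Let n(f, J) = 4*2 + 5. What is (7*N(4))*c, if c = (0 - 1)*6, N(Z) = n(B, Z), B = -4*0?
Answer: -546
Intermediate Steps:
B = 0
n(f, J) = 13 (n(f, J) = 8 + 5 = 13)
N(Z) = 13
c = -6 (c = -1*6 = -6)
(7*N(4))*c = (7*13)*(-6) = 91*(-6) = -546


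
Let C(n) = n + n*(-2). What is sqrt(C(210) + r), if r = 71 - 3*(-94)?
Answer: sqrt(143) ≈ 11.958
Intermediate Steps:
r = 353 (r = 71 + 282 = 353)
C(n) = -n (C(n) = n - 2*n = -n)
sqrt(C(210) + r) = sqrt(-1*210 + 353) = sqrt(-210 + 353) = sqrt(143)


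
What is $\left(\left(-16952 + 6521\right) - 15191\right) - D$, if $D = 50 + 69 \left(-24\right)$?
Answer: $-24016$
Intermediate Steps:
$D = -1606$ ($D = 50 - 1656 = -1606$)
$\left(\left(-16952 + 6521\right) - 15191\right) - D = \left(\left(-16952 + 6521\right) - 15191\right) - -1606 = \left(-10431 - 15191\right) + 1606 = -25622 + 1606 = -24016$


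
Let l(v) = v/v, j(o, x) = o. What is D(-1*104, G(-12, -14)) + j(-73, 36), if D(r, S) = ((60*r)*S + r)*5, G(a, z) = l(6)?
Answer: -31793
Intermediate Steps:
l(v) = 1
G(a, z) = 1
D(r, S) = 5*r + 300*S*r (D(r, S) = (60*S*r + r)*5 = (r + 60*S*r)*5 = 5*r + 300*S*r)
D(-1*104, G(-12, -14)) + j(-73, 36) = 5*(-1*104)*(1 + 60*1) - 73 = 5*(-104)*(1 + 60) - 73 = 5*(-104)*61 - 73 = -31720 - 73 = -31793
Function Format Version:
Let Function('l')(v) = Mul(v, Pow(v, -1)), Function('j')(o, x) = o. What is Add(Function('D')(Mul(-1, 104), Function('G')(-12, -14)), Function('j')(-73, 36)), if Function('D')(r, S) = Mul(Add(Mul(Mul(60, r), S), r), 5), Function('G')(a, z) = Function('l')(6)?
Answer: -31793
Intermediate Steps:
Function('l')(v) = 1
Function('G')(a, z) = 1
Function('D')(r, S) = Add(Mul(5, r), Mul(300, S, r)) (Function('D')(r, S) = Mul(Add(Mul(60, S, r), r), 5) = Mul(Add(r, Mul(60, S, r)), 5) = Add(Mul(5, r), Mul(300, S, r)))
Add(Function('D')(Mul(-1, 104), Function('G')(-12, -14)), Function('j')(-73, 36)) = Add(Mul(5, Mul(-1, 104), Add(1, Mul(60, 1))), -73) = Add(Mul(5, -104, Add(1, 60)), -73) = Add(Mul(5, -104, 61), -73) = Add(-31720, -73) = -31793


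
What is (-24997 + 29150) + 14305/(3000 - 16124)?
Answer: 54489667/13124 ≈ 4151.9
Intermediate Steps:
(-24997 + 29150) + 14305/(3000 - 16124) = 4153 + 14305/(-13124) = 4153 + 14305*(-1/13124) = 4153 - 14305/13124 = 54489667/13124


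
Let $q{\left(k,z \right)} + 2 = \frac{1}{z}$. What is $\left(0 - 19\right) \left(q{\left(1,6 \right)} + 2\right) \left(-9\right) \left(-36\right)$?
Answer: $-1026$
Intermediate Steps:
$q{\left(k,z \right)} = -2 + \frac{1}{z}$
$\left(0 - 19\right) \left(q{\left(1,6 \right)} + 2\right) \left(-9\right) \left(-36\right) = \left(0 - 19\right) \left(\left(-2 + \frac{1}{6}\right) + 2\right) \left(-9\right) \left(-36\right) = - 19 \left(\left(-2 + \frac{1}{6}\right) + 2\right) \left(-9\right) \left(-36\right) = - 19 \left(- \frac{11}{6} + 2\right) \left(-9\right) \left(-36\right) = \left(-19\right) \frac{1}{6} \left(-9\right) \left(-36\right) = \left(- \frac{19}{6}\right) \left(-9\right) \left(-36\right) = \frac{57}{2} \left(-36\right) = -1026$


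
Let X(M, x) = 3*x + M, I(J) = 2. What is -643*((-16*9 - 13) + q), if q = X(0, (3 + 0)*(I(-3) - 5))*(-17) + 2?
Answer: -195472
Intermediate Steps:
X(M, x) = M + 3*x
q = 461 (q = (0 + 3*((3 + 0)*(2 - 5)))*(-17) + 2 = (0 + 3*(3*(-3)))*(-17) + 2 = (0 + 3*(-9))*(-17) + 2 = (0 - 27)*(-17) + 2 = -27*(-17) + 2 = 459 + 2 = 461)
-643*((-16*9 - 13) + q) = -643*((-16*9 - 13) + 461) = -643*((-144 - 13) + 461) = -643*(-157 + 461) = -643*304 = -195472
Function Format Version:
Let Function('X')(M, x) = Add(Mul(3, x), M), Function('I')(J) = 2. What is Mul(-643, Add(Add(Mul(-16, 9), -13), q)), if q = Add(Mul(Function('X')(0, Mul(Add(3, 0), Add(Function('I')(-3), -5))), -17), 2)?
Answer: -195472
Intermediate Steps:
Function('X')(M, x) = Add(M, Mul(3, x))
q = 461 (q = Add(Mul(Add(0, Mul(3, Mul(Add(3, 0), Add(2, -5)))), -17), 2) = Add(Mul(Add(0, Mul(3, Mul(3, -3))), -17), 2) = Add(Mul(Add(0, Mul(3, -9)), -17), 2) = Add(Mul(Add(0, -27), -17), 2) = Add(Mul(-27, -17), 2) = Add(459, 2) = 461)
Mul(-643, Add(Add(Mul(-16, 9), -13), q)) = Mul(-643, Add(Add(Mul(-16, 9), -13), 461)) = Mul(-643, Add(Add(-144, -13), 461)) = Mul(-643, Add(-157, 461)) = Mul(-643, 304) = -195472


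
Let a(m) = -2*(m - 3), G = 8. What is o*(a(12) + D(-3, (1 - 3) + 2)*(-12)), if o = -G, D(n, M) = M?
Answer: 144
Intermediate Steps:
a(m) = 6 - 2*m (a(m) = -2*(-3 + m) = 6 - 2*m)
o = -8 (o = -1*8 = -8)
o*(a(12) + D(-3, (1 - 3) + 2)*(-12)) = -8*((6 - 2*12) + ((1 - 3) + 2)*(-12)) = -8*((6 - 24) + (-2 + 2)*(-12)) = -8*(-18 + 0*(-12)) = -8*(-18 + 0) = -8*(-18) = 144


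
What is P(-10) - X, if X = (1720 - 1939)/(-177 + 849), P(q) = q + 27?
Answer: 3881/224 ≈ 17.326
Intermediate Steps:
P(q) = 27 + q
X = -73/224 (X = -219/672 = -219*1/672 = -73/224 ≈ -0.32589)
P(-10) - X = (27 - 10) - 1*(-73/224) = 17 + 73/224 = 3881/224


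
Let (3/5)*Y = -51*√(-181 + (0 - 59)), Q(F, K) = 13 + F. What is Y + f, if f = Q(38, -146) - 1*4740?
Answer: -4689 - 340*I*√15 ≈ -4689.0 - 1316.8*I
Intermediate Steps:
f = -4689 (f = (13 + 38) - 1*4740 = 51 - 4740 = -4689)
Y = -340*I*√15 (Y = 5*(-51*√(-181 + (0 - 59)))/3 = 5*(-51*√(-181 - 59))/3 = 5*(-204*I*√15)/3 = -340*I*√15 ≈ -1316.8*I)
Y + f = -340*I*√15 - 4689 = -4689 - 340*I*√15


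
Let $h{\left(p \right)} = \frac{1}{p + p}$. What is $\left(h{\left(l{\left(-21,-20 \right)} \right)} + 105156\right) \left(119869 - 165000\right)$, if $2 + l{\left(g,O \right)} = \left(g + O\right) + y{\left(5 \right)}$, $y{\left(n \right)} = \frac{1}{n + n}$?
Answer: $- \frac{2035946016389}{429} \approx -4.7458 \cdot 10^{9}$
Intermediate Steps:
$y{\left(n \right)} = \frac{1}{2 n}$
$l{\left(g,O \right)} = - \frac{19}{10} + O + g$ ($l{\left(g,O \right)} = -2 + \left(\left(g + O\right) + \frac{1}{2 \cdot 5}\right) = -2 + \left(\left(O + g\right) + \frac{1}{2} \cdot \frac{1}{5}\right) = -2 + \left(\left(O + g\right) + \frac{1}{10}\right) = -2 + \left(\frac{1}{10} + O + g\right) = - \frac{19}{10} + O + g$)
$h{\left(p \right)} = \frac{1}{2 p}$
$\left(h{\left(l{\left(-21,-20 \right)} \right)} + 105156\right) \left(119869 - 165000\right) = \left(\frac{1}{2 \left(- \frac{19}{10} - 20 - 21\right)} + 105156\right) \left(119869 - 165000\right) = \left(\frac{1}{2 \left(- \frac{429}{10}\right)} + 105156\right) \left(-45131\right) = \left(\frac{1}{2} \left(- \frac{10}{429}\right) + 105156\right) \left(-45131\right) = \left(- \frac{5}{429} + 105156\right) \left(-45131\right) = \frac{45111919}{429} \left(-45131\right) = - \frac{2035946016389}{429}$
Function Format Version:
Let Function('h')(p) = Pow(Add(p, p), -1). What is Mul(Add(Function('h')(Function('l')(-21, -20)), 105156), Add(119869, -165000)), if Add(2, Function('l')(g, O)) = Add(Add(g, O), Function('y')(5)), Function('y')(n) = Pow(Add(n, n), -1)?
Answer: Rational(-2035946016389, 429) ≈ -4.7458e+9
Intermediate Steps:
Function('y')(n) = Mul(Rational(1, 2), Pow(n, -1)) (Function('y')(n) = Pow(Mul(2, n), -1) = Mul(Rational(1, 2), Pow(n, -1)))
Function('l')(g, O) = Add(Rational(-19, 10), O, g) (Function('l')(g, O) = Add(-2, Add(Add(g, O), Mul(Rational(1, 2), Pow(5, -1)))) = Add(-2, Add(Add(O, g), Mul(Rational(1, 2), Rational(1, 5)))) = Add(-2, Add(Add(O, g), Rational(1, 10))) = Add(-2, Add(Rational(1, 10), O, g)) = Add(Rational(-19, 10), O, g))
Function('h')(p) = Mul(Rational(1, 2), Pow(p, -1)) (Function('h')(p) = Pow(Mul(2, p), -1) = Mul(Rational(1, 2), Pow(p, -1)))
Mul(Add(Function('h')(Function('l')(-21, -20)), 105156), Add(119869, -165000)) = Mul(Add(Mul(Rational(1, 2), Pow(Add(Rational(-19, 10), -20, -21), -1)), 105156), Add(119869, -165000)) = Mul(Add(Mul(Rational(1, 2), Pow(Rational(-429, 10), -1)), 105156), -45131) = Mul(Add(Mul(Rational(1, 2), Rational(-10, 429)), 105156), -45131) = Mul(Add(Rational(-5, 429), 105156), -45131) = Mul(Rational(45111919, 429), -45131) = Rational(-2035946016389, 429)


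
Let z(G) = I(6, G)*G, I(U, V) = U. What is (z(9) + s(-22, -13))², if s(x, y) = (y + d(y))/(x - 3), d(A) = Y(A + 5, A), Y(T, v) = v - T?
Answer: 1871424/625 ≈ 2994.3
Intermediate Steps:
d(A) = -5 (d(A) = A - (A + 5) = A - (5 + A) = A + (-5 - A) = -5)
z(G) = 6*G
s(x, y) = (-5 + y)/(-3 + x) (s(x, y) = (y - 5)/(x - 3) = (-5 + y)/(-3 + x))
(z(9) + s(-22, -13))² = (6*9 + (-5 - 13)/(-3 - 22))² = (54 - 18/(-25))² = (54 - 1/25*(-18))² = (54 + 18/25)² = (1368/25)² = 1871424/625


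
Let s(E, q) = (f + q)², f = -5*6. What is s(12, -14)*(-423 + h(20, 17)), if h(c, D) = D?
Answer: -786016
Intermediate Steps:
f = -30
s(E, q) = (-30 + q)²
s(12, -14)*(-423 + h(20, 17)) = (-30 - 14)²*(-423 + 17) = (-44)²*(-406) = 1936*(-406) = -786016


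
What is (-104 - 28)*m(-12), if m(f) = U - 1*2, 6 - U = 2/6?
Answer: -484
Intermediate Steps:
U = 17/3 (U = 6 - 2/6 = 6 - 1*⅓ = 6 - ⅓ = 17/3 ≈ 5.6667)
m(f) = 11/3 (m(f) = 17/3 - 1*2 = 17/3 - 2 = 11/3)
(-104 - 28)*m(-12) = (-104 - 28)*(11/3) = -132*11/3 = -484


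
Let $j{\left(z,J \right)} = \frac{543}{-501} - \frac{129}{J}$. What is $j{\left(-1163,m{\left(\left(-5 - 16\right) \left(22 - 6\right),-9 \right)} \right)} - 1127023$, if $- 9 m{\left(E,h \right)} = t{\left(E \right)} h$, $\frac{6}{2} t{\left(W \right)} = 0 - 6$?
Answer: $- \frac{376404501}{334} \approx -1.127 \cdot 10^{6}$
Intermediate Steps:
$t{\left(W \right)} = -2$ ($t{\left(W \right)} = \frac{0 - 6}{3} = \frac{1}{3} \left(-6\right) = -2$)
$m{\left(E,h \right)} = \frac{2 h}{9}$ ($m{\left(E,h \right)} = - \frac{\left(-2\right) h}{9} = \frac{2 h}{9}$)
$j{\left(z,J \right)} = - \frac{181}{167} - \frac{129}{J}$ ($j{\left(z,J \right)} = 543 \left(- \frac{1}{501}\right) - \frac{129}{J} = - \frac{181}{167} - \frac{129}{J}$)
$j{\left(-1163,m{\left(\left(-5 - 16\right) \left(22 - 6\right),-9 \right)} \right)} - 1127023 = \left(- \frac{181}{167} - \frac{129}{\frac{2}{9} \left(-9\right)}\right) - 1127023 = \left(- \frac{181}{167} - \frac{129}{-2}\right) - 1127023 = \left(- \frac{181}{167} - - \frac{129}{2}\right) - 1127023 = \left(- \frac{181}{167} + \frac{129}{2}\right) - 1127023 = \frac{21181}{334} - 1127023 = - \frac{376404501}{334}$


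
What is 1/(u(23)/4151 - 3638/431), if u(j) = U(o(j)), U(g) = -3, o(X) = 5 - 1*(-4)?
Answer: -1789081/15102631 ≈ -0.11846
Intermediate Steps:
o(X) = 9 (o(X) = 5 + 4 = 9)
u(j) = -3
1/(u(23)/4151 - 3638/431) = 1/(-3/4151 - 3638/431) = 1/(-15102631/1789081) = -1789081/15102631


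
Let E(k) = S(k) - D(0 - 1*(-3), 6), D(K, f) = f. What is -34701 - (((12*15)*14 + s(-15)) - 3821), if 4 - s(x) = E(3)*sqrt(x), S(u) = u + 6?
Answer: -33404 + 3*I*sqrt(15) ≈ -33404.0 + 11.619*I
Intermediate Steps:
S(u) = 6 + u
E(k) = k (E(k) = (6 + k) - 1*6 = (6 + k) - 6 = k)
s(x) = 4 - 3*sqrt(x)
-34701 - (((12*15)*14 + s(-15)) - 3821) = -34701 - (((12*15)*14 + (4 - 3*I*sqrt(15))) - 3821) = -34701 - ((180*14 + (4 - 3*I*sqrt(15))) - 3821) = -34701 - ((2520 + (4 - 3*I*sqrt(15))) - 3821) = -34701 - ((2524 - 3*I*sqrt(15)) - 3821) = -34701 - (-1297 - 3*I*sqrt(15)) = -34701 + (1297 + 3*I*sqrt(15)) = -33404 + 3*I*sqrt(15)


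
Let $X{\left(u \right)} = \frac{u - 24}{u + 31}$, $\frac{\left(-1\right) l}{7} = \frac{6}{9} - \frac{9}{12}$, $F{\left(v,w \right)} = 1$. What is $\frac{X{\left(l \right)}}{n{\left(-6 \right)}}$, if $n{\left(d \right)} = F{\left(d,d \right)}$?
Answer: $- \frac{281}{379} \approx -0.74142$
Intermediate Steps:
$l = \frac{7}{12}$ ($l = - 7 \left(\frac{6}{9} - \frac{9}{12}\right) = - 7 \left(6 \cdot \frac{1}{9} - \frac{3}{4}\right) = - 7 \left(\frac{2}{3} - \frac{3}{4}\right) = \left(-7\right) \left(- \frac{1}{12}\right) = \frac{7}{12} \approx 0.58333$)
$n{\left(d \right)} = 1$
$X{\left(u \right)} = \frac{-24 + u}{31 + u}$
$\frac{X{\left(l \right)}}{n{\left(-6 \right)}} = \frac{\frac{1}{31 + \frac{7}{12}} \left(-24 + \frac{7}{12}\right)}{1} = \frac{1}{\frac{379}{12}} \left(- \frac{281}{12}\right) 1 = \frac{12}{379} \left(- \frac{281}{12}\right) 1 = \left(- \frac{281}{379}\right) 1 = - \frac{281}{379}$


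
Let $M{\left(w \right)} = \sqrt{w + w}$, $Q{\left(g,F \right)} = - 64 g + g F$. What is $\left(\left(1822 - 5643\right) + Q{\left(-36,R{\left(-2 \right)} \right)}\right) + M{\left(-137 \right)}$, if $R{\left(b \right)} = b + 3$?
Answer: $-1553 + i \sqrt{274} \approx -1553.0 + 16.553 i$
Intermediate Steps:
$R{\left(b \right)} = 3 + b$
$Q{\left(g,F \right)} = - 64 g + F g$
$M{\left(w \right)} = \sqrt{2} \sqrt{w}$ ($M{\left(w \right)} = \sqrt{2 w} = \sqrt{2} \sqrt{w}$)
$\left(\left(1822 - 5643\right) + Q{\left(-36,R{\left(-2 \right)} \right)}\right) + M{\left(-137 \right)} = \left(\left(1822 - 5643\right) - 36 \left(-64 + \left(3 - 2\right)\right)\right) + \sqrt{2} \sqrt{-137} = \left(-3821 - 36 \left(-64 + 1\right)\right) + \sqrt{2} i \sqrt{137} = \left(-3821 - -2268\right) + i \sqrt{274} = \left(-3821 + 2268\right) + i \sqrt{274} = -1553 + i \sqrt{274}$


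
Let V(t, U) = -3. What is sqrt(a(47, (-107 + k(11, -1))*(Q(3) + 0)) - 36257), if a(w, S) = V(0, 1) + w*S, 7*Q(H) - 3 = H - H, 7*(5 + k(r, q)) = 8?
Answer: 2*I*sqrt(471539)/7 ≈ 196.2*I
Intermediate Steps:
k(r, q) = -27/7 (k(r, q) = -5 + (1/7)*8 = -5 + 8/7 = -27/7)
Q(H) = 3/7 (Q(H) = 3/7 + (H - H)/7 = 3/7 + (1/7)*0 = 3/7 + 0 = 3/7)
a(w, S) = -3 + S*w (a(w, S) = -3 + w*S = -3 + S*w)
sqrt(a(47, (-107 + k(11, -1))*(Q(3) + 0)) - 36257) = sqrt((-3 + ((-107 - 27/7)*(3/7 + 0))*47) - 36257) = sqrt((-3 - 776/7*3/7*47) - 36257) = sqrt((-3 - 2328/49*47) - 36257) = sqrt((-3 - 109416/49) - 36257) = sqrt(-109563/49 - 36257) = sqrt(-1886156/49) = 2*I*sqrt(471539)/7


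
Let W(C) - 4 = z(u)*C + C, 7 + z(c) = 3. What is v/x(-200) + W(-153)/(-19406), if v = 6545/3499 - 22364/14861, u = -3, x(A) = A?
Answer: -2592026033827/100908558843400 ≈ -0.025687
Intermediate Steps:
z(c) = -4 (z(c) = -7 + 3 = -4)
v = 19013609/51998639 (v = 6545*(1/3499) - 22364*1/14861 = 6545/3499 - 22364/14861 = 19013609/51998639 ≈ 0.36566)
W(C) = 4 - 3*C (W(C) = 4 + (-4*C + C) = 4 - 3*C)
v/x(-200) + W(-153)/(-19406) = (19013609/51998639)/(-200) + (4 - 3*(-153))/(-19406) = (19013609/51998639)*(-1/200) + (4 + 459)*(-1/19406) = -19013609/10399727800 + 463*(-1/19406) = -19013609/10399727800 - 463/19406 = -2592026033827/100908558843400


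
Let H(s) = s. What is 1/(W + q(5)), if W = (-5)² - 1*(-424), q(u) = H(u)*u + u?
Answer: 1/479 ≈ 0.0020877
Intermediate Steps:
q(u) = u + u² (q(u) = u*u + u = u² + u = u + u²)
W = 449 (W = 25 + 424 = 449)
1/(W + q(5)) = 1/(449 + 5*(1 + 5)) = 1/(449 + 5*6) = 1/(449 + 30) = 1/479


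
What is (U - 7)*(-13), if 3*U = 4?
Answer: 221/3 ≈ 73.667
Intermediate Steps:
U = 4/3 (U = (⅓)*4 = 4/3 ≈ 1.3333)
(U - 7)*(-13) = (4/3 - 7)*(-13) = -17/3*(-13) = 221/3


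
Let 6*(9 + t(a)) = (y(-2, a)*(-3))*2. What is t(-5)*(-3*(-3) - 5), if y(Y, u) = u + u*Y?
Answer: -56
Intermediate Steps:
y(Y, u) = u + Y*u
t(a) = -9 + a (t(a) = -9 + (((a*(1 - 2))*(-3))*2)/6 = -9 + (((a*(-1))*(-3))*2)/6 = -9 + ((-a*(-3))*2)/6 = -9 + ((3*a)*2)/6 = -9 + (6*a)/6 = -9 + a)
t(-5)*(-3*(-3) - 5) = (-9 - 5)*(-3*(-3) - 5) = -14*(9 - 5) = -14*4 = -56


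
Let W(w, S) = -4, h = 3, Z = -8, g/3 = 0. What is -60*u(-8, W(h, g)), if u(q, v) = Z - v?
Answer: 240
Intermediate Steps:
g = 0 (g = 3*0 = 0)
u(q, v) = -8 - v
-60*u(-8, W(h, g)) = -60*(-8 - 1*(-4)) = -60*(-8 + 4) = -60*(-4) = 240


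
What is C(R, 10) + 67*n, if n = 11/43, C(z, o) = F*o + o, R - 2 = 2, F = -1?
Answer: 737/43 ≈ 17.140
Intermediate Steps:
R = 4 (R = 2 + 2 = 4)
C(z, o) = 0 (C(z, o) = -o + o = 0)
n = 11/43 (n = 11*(1/43) = 11/43 ≈ 0.25581)
C(R, 10) + 67*n = 0 + 67*(11/43) = 0 + 737/43 = 737/43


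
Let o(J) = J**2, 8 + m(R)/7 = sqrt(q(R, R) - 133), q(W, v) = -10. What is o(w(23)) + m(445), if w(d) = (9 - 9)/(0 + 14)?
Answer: -56 + 7*I*sqrt(143) ≈ -56.0 + 83.708*I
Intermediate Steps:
w(d) = 0 (w(d) = 0/14 = 0*(1/14) = 0)
m(R) = -56 + 7*I*sqrt(143) (m(R) = -56 + 7*sqrt(-10 - 133) = -56 + 7*sqrt(-143) = -56 + 7*(I*sqrt(143)) = -56 + 7*I*sqrt(143))
o(w(23)) + m(445) = 0**2 + (-56 + 7*I*sqrt(143)) = 0 + (-56 + 7*I*sqrt(143)) = -56 + 7*I*sqrt(143)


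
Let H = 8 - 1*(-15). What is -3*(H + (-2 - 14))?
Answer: -21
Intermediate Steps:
H = 23 (H = 8 + 15 = 23)
-3*(H + (-2 - 14)) = -3*(23 + (-2 - 14)) = -3*(23 - 16) = -3*7 = -21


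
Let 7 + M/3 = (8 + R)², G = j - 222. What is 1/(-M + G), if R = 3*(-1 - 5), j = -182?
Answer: -1/683 ≈ -0.0014641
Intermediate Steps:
R = -18 (R = 3*(-6) = -18)
G = -404 (G = -182 - 222 = -404)
M = 279 (M = -21 + 3*(8 - 18)² = -21 + 3*(-10)² = -21 + 3*100 = -21 + 300 = 279)
1/(-M + G) = 1/(-1*279 - 404) = 1/(-279 - 404) = 1/(-683) = -1/683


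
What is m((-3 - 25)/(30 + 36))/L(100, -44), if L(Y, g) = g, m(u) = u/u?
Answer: -1/44 ≈ -0.022727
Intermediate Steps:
m(u) = 1
m((-3 - 25)/(30 + 36))/L(100, -44) = 1/(-44) = 1*(-1/44) = -1/44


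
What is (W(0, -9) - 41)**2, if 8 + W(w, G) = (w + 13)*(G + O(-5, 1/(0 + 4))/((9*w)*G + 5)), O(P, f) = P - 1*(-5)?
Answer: 27556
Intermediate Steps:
O(P, f) = 5 + P (O(P, f) = P + 5 = 5 + P)
W(w, G) = -8 + G*(13 + w) (W(w, G) = -8 + (w + 13)*(G + (5 - 5)/((9*w)*G + 5)) = -8 + (13 + w)*(G + 0/(9*G*w + 5)) = -8 + (13 + w)*(G + 0/(5 + 9*G*w)) = -8 + (13 + w)*(G + 0) = -8 + (13 + w)*G = -8 + G*(13 + w))
(W(0, -9) - 41)**2 = ((-8 + 13*(-9) - 9*0) - 41)**2 = ((-8 - 117 + 0) - 41)**2 = (-125 - 41)**2 = (-166)**2 = 27556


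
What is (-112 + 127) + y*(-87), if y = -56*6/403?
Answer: 35277/403 ≈ 87.536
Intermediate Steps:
y = -336/403 (y = -336*1/403 = -336/403 ≈ -0.83375)
(-112 + 127) + y*(-87) = (-112 + 127) - 336/403*(-87) = 15 + 29232/403 = 35277/403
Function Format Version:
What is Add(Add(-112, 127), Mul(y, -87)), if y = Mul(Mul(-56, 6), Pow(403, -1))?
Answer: Rational(35277, 403) ≈ 87.536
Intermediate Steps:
y = Rational(-336, 403) (y = Mul(-336, Rational(1, 403)) = Rational(-336, 403) ≈ -0.83375)
Add(Add(-112, 127), Mul(y, -87)) = Add(Add(-112, 127), Mul(Rational(-336, 403), -87)) = Add(15, Rational(29232, 403)) = Rational(35277, 403)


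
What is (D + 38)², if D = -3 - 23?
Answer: 144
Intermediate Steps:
D = -26
(D + 38)² = (-26 + 38)² = 12² = 144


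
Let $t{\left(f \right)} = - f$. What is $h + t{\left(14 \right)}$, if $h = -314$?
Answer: $-328$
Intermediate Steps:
$h + t{\left(14 \right)} = -314 - 14 = -328$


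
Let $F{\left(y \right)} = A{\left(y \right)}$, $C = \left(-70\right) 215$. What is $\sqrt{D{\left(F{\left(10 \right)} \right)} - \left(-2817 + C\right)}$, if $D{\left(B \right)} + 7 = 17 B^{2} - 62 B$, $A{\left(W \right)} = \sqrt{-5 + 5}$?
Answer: $2 \sqrt{4465} \approx 133.64$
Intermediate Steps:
$C = -15050$
$A{\left(W \right)} = 0$ ($A{\left(W \right)} = \sqrt{0} = 0$)
$F{\left(y \right)} = 0$
$D{\left(B \right)} = -7 - 62 B + 17 B^{2}$ ($D{\left(B \right)} = -7 + \left(17 B^{2} - 62 B\right) = -7 + \left(- 62 B + 17 B^{2}\right) = -7 - 62 B + 17 B^{2}$)
$\sqrt{D{\left(F{\left(10 \right)} \right)} - \left(-2817 + C\right)} = \sqrt{\left(-7 - 0 + 17 \cdot 0^{2}\right) + \left(2817 - -15050\right)} = \sqrt{\left(-7 + 0 + 17 \cdot 0\right) + \left(2817 + 15050\right)} = \sqrt{\left(-7 + 0 + 0\right) + 17867} = \sqrt{-7 + 17867} = \sqrt{17860} = 2 \sqrt{4465}$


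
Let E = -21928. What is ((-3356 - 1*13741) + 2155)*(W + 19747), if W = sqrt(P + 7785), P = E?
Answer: -295059674 - 14942*I*sqrt(14143) ≈ -2.9506e+8 - 1.777e+6*I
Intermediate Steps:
P = -21928
W = I*sqrt(14143) (W = sqrt(-21928 + 7785) = sqrt(-14143) = I*sqrt(14143) ≈ 118.92*I)
((-3356 - 1*13741) + 2155)*(W + 19747) = ((-3356 - 1*13741) + 2155)*(I*sqrt(14143) + 19747) = ((-3356 - 13741) + 2155)*(19747 + I*sqrt(14143)) = (-17097 + 2155)*(19747 + I*sqrt(14143)) = -14942*(19747 + I*sqrt(14143)) = -295059674 - 14942*I*sqrt(14143)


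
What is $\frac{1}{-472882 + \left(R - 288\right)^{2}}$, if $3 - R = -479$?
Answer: $- \frac{1}{435246} \approx -2.2976 \cdot 10^{-6}$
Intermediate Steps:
$R = 482$ ($R = 3 - -479 = 3 + 479 = 482$)
$\frac{1}{-472882 + \left(R - 288\right)^{2}} = \frac{1}{-472882 + \left(482 - 288\right)^{2}} = \frac{1}{-472882 + 194^{2}} = \frac{1}{-472882 + 37636} = \frac{1}{-435246} = - \frac{1}{435246}$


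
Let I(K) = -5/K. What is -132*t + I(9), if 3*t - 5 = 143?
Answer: -58613/9 ≈ -6512.6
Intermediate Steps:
t = 148/3 (t = 5/3 + (1/3)*143 = 5/3 + 143/3 = 148/3 ≈ 49.333)
-132*t + I(9) = -132*148/3 - 5/9 = -6512 - 5*1/9 = -6512 - 5/9 = -58613/9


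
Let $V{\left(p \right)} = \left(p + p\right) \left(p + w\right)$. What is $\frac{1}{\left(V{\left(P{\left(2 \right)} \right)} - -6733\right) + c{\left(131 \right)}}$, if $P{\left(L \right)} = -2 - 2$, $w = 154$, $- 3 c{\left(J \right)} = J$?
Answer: $\frac{3}{16468} \approx 0.00018217$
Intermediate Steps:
$c{\left(J \right)} = - \frac{J}{3}$
$P{\left(L \right)} = -4$ ($P{\left(L \right)} = -2 - 2 = -4$)
$V{\left(p \right)} = 2 p \left(154 + p\right)$ ($V{\left(p \right)} = \left(p + p\right) \left(p + 154\right) = 2 p \left(154 + p\right)$)
$\frac{1}{\left(V{\left(P{\left(2 \right)} \right)} - -6733\right) + c{\left(131 \right)}} = \frac{1}{\left(2 \left(-4\right) \left(154 - 4\right) - -6733\right) - \frac{131}{3}} = \frac{1}{\left(2 \left(-4\right) 150 + 6733\right) - \frac{131}{3}} = \frac{1}{\left(-1200 + 6733\right) - \frac{131}{3}} = \frac{1}{5533 - \frac{131}{3}} = \frac{1}{\frac{16468}{3}} = \frac{3}{16468}$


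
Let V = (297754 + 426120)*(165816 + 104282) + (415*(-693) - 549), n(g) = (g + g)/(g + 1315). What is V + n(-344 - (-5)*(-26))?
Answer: 164429487097280/841 ≈ 1.9552e+11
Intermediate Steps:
n(g) = 2*g/(1315 + g) (n(g) = (2*g)/(1315 + g) = 2*g/(1315 + g))
V = 195516631508 (V = 723874*270098 + (-287595 - 549) = 195516919652 - 288144 = 195516631508)
V + n(-344 - (-5)*(-26)) = 195516631508 + 2*(-344 - (-5)*(-26))/(1315 + (-344 - (-5)*(-26))) = 195516631508 + 2*(-344 - 1*130)/(1315 + (-344 - 1*130)) = 195516631508 + 2*(-344 - 130)/(1315 + (-344 - 130)) = 195516631508 + 2*(-474)/(1315 - 474) = 195516631508 + 2*(-474)/841 = 195516631508 + 2*(-474)*(1/841) = 195516631508 - 948/841 = 164429487097280/841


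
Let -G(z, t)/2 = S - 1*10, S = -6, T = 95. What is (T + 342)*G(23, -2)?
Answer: 13984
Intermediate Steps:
G(z, t) = 32 (G(z, t) = -2*(-6 - 1*10) = -2*(-6 - 10) = -2*(-16) = 32)
(T + 342)*G(23, -2) = (95 + 342)*32 = 437*32 = 13984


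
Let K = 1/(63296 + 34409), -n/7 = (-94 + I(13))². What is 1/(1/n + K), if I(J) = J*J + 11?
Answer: -5058383260/45933 ≈ -1.1013e+5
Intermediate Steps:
I(J) = 11 + J² (I(J) = J² + 11 = 11 + J²)
n = -51772 (n = -7*(-94 + (11 + 13²))² = -7*(-94 + (11 + 169))² = -7*(-94 + 180)² = -7*86² = -7*7396 = -51772)
K = 1/97705 ≈ 1.0235e-5
1/(1/n + K) = 1/(1/(-51772) + 1/97705) = 1/(-1/51772 + 1/97705) = 1/(-45933/5058383260) = -5058383260/45933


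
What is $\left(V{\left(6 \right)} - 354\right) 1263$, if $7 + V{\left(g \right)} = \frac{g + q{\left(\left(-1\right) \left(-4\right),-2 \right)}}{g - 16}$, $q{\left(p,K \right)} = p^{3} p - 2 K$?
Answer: $- \frac{2447694}{5} \approx -4.8954 \cdot 10^{5}$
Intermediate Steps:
$q{\left(p,K \right)} = p^{4} - 2 K$
$V{\left(g \right)} = -7 + \frac{260 + g}{-16 + g}$ ($V{\left(g \right)} = -7 + \frac{g - \left(-4 - \left(\left(-1\right) \left(-4\right)\right)^{4}\right)}{g - 16} = -7 + \frac{g + \left(4^{4} + 4\right)}{-16 + g} = -7 + \frac{g + \left(256 + 4\right)}{-16 + g} = -7 + \frac{g + 260}{-16 + g} = -7 + \frac{260 + g}{-16 + g}$)
$\left(V{\left(6 \right)} - 354\right) 1263 = \left(\frac{6 \left(62 - 6\right)}{-16 + 6} - 354\right) 1263 = \left(\frac{6 \left(62 - 6\right)}{-10} - 354\right) 1263 = \left(6 \left(- \frac{1}{10}\right) 56 - 354\right) 1263 = \left(- \frac{168}{5} - 354\right) 1263 = \left(- \frac{1938}{5}\right) 1263 = - \frac{2447694}{5}$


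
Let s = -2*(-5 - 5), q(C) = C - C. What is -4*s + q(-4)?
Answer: -80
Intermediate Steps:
q(C) = 0
s = 20 (s = -2*(-10) = 20)
-4*s + q(-4) = -4*20 + 0 = -80 + 0 = -80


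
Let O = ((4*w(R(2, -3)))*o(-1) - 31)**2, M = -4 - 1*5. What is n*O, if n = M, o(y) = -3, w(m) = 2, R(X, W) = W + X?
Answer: -27225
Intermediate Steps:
M = -9 (M = -4 - 5 = -9)
n = -9
O = 3025 (O = ((4*2)*(-3) - 31)**2 = (8*(-3) - 31)**2 = (-24 - 31)**2 = (-55)**2 = 3025)
n*O = -9*3025 = -27225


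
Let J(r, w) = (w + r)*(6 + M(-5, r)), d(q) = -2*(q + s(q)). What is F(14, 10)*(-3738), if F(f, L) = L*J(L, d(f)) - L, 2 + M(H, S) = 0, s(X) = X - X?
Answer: 2728740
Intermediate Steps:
s(X) = 0
M(H, S) = -2 (M(H, S) = -2 + 0 = -2)
d(q) = -2*q (d(q) = -2*(q + 0) = -2*q)
J(r, w) = 4*r + 4*w (J(r, w) = (w + r)*(6 - 2) = (r + w)*4 = 4*r + 4*w)
F(f, L) = -L + L*(-8*f + 4*L) (F(f, L) = L*(4*L + 4*(-2*f)) - L = L*(4*L - 8*f) - L = L*(-8*f + 4*L) - L = -L + L*(-8*f + 4*L))
F(14, 10)*(-3738) = (10*(-1 - 8*14 + 4*10))*(-3738) = (10*(-1 - 112 + 40))*(-3738) = (10*(-73))*(-3738) = -730*(-3738) = 2728740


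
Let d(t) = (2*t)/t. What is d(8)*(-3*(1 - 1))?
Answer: 0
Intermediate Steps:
d(t) = 2
d(8)*(-3*(1 - 1)) = 2*(-3*(1 - 1)) = 2*(-3*0) = 2*0 = 0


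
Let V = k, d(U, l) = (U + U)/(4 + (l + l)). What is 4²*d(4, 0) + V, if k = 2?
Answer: 34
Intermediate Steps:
d(U, l) = 2*U/(4 + 2*l) (d(U, l) = (2*U)/(4 + 2*l) = 2*U/(4 + 2*l))
V = 2
4²*d(4, 0) + V = 4²*(4/(2 + 0)) + 2 = 16*(4/2) + 2 = 16*(4*(½)) + 2 = 16*2 + 2 = 32 + 2 = 34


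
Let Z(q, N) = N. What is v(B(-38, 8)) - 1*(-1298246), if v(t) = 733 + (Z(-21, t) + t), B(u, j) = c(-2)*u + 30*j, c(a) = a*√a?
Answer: 1299459 + 152*I*√2 ≈ 1.2995e+6 + 214.96*I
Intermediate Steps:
c(a) = a^(3/2)
B(u, j) = 30*j - 2*I*u*√2 (B(u, j) = (-2)^(3/2)*u + 30*j = (-2*I*√2)*u + 30*j = -2*I*u*√2 + 30*j = 30*j - 2*I*u*√2)
v(t) = 733 + 2*t (v(t) = 733 + (t + t) = 733 + 2*t)
v(B(-38, 8)) - 1*(-1298246) = (733 + 2*(30*8 - 2*I*(-38)*√2)) - 1*(-1298246) = (733 + 2*(240 + 76*I*√2)) + 1298246 = (733 + (480 + 152*I*√2)) + 1298246 = (1213 + 152*I*√2) + 1298246 = 1299459 + 152*I*√2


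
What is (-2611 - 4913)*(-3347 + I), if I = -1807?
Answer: 38778696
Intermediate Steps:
(-2611 - 4913)*(-3347 + I) = (-2611 - 4913)*(-3347 - 1807) = -7524*(-5154) = 38778696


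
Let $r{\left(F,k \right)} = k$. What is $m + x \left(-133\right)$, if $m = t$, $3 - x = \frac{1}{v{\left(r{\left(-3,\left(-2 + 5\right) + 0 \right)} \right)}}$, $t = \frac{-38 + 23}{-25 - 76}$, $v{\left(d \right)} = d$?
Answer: $- \frac{107419}{303} \approx -354.52$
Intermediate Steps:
$t = \frac{15}{101}$ ($t = - \frac{15}{-101} = \left(-15\right) \left(- \frac{1}{101}\right) = \frac{15}{101} \approx 0.14851$)
$x = \frac{8}{3}$ ($x = 3 - \frac{1}{\left(-2 + 5\right) + 0} = 3 - \frac{1}{3 + 0} = 3 - \frac{1}{3} = \frac{8}{3} \approx 2.6667$)
$m = \frac{15}{101} \approx 0.14851$
$m + x \left(-133\right) = \frac{15}{101} + \frac{8}{3} \left(-133\right) = \frac{15}{101} - \frac{1064}{3} = - \frac{107419}{303}$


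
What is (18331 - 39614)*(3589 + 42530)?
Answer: -981550677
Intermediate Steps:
(18331 - 39614)*(3589 + 42530) = -21283*46119 = -981550677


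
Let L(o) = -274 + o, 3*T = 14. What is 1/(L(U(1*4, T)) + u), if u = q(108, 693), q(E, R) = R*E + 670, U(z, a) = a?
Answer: 3/225734 ≈ 1.3290e-5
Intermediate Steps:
T = 14/3 (T = (⅓)*14 = 14/3 ≈ 4.6667)
q(E, R) = 670 + E*R (q(E, R) = E*R + 670 = 670 + E*R)
u = 75514 (u = 670 + 108*693 = 670 + 74844 = 75514)
1/(L(U(1*4, T)) + u) = 1/((-274 + 14/3) + 75514) = 1/(-808/3 + 75514) = 1/(225734/3) = 3/225734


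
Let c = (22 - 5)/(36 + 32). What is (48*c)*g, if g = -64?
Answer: -768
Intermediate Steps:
c = ¼ (c = 17/68 = 17*(1/68) = ¼ ≈ 0.25000)
(48*c)*g = (48*(¼))*(-64) = 12*(-64) = -768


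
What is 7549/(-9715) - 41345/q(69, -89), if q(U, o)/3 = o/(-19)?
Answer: -7633682408/2593905 ≈ -2942.9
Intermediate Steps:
q(U, o) = -3*o/19 (q(U, o) = 3*(o/(-19)) = 3*(o*(-1/19)) = 3*(-o/19) = -3*o/19)
7549/(-9715) - 41345/q(69, -89) = 7549/(-9715) - 41345/((-3/19*(-89))) = 7549*(-1/9715) - 41345/267/19 = -7549/9715 - 41345*19/267 = -7549/9715 - 785555/267 = -7633682408/2593905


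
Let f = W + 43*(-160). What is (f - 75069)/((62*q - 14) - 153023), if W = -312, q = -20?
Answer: 82261/154277 ≈ 0.53320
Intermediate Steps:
f = -7192 (f = -312 + 43*(-160) = -312 - 6880 = -7192)
(f - 75069)/((62*q - 14) - 153023) = (-7192 - 75069)/((62*(-20) - 14) - 153023) = -82261/((-1240 - 14) - 153023) = -82261/(-1254 - 153023) = -82261/(-154277) = -82261*(-1/154277) = 82261/154277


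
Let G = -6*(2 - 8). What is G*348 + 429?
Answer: 12957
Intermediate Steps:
G = 36 (G = -6*(-6) = 36)
G*348 + 429 = 36*348 + 429 = 12528 + 429 = 12957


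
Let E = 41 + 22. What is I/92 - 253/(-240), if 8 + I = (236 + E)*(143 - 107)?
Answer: 651179/5520 ≈ 117.97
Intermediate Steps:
E = 63
I = 10756 (I = -8 + (236 + 63)*(143 - 107) = -8 + 299*36 = -8 + 10764 = 10756)
I/92 - 253/(-240) = 10756/92 - 253/(-240) = 10756*(1/92) - 253*(-1/240) = 2689/23 + 253/240 = 651179/5520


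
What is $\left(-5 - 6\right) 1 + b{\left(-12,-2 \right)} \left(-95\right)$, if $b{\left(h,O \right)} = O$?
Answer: $179$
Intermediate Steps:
$\left(-5 - 6\right) 1 + b{\left(-12,-2 \right)} \left(-95\right) = \left(-5 - 6\right) 1 - -190 = \left(-11\right) 1 + 190 = -11 + 190 = 179$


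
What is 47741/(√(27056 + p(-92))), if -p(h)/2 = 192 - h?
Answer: 47741*√6622/13244 ≈ 293.34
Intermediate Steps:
p(h) = -384 + 2*h (p(h) = -2*(192 - h) = -384 + 2*h)
47741/(√(27056 + p(-92))) = 47741/(√(27056 + (-384 + 2*(-92)))) = 47741/(√(27056 + (-384 - 184))) = 47741/(√(27056 - 568)) = 47741/(√26488) = 47741/((2*√6622)) = 47741*(√6622/13244) = 47741*√6622/13244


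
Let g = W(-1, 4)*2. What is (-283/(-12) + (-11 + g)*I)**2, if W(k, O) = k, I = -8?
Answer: 2343961/144 ≈ 16278.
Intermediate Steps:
g = -2 (g = -1*2 = -2)
(-283/(-12) + (-11 + g)*I)**2 = (-283/(-12) + (-11 - 2)*(-8))**2 = (-283*(-1/12) - 13*(-8))**2 = (283/12 + 104)**2 = (1531/12)**2 = 2343961/144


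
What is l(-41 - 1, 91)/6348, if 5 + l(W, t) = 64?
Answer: 59/6348 ≈ 0.0092943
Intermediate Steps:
l(W, t) = 59 (l(W, t) = -5 + 64 = 59)
l(-41 - 1, 91)/6348 = 59/6348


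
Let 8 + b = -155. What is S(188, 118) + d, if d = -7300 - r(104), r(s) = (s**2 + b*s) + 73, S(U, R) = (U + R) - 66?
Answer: -997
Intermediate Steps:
S(U, R) = -66 + R + U (S(U, R) = (R + U) - 66 = -66 + R + U)
b = -163 (b = -8 - 155 = -163)
r(s) = 73 + s**2 - 163*s (r(s) = (s**2 - 163*s) + 73 = 73 + s**2 - 163*s)
d = -1237 (d = -7300 - (73 + 104**2 - 163*104) = -7300 - (73 + 10816 - 16952) = -7300 - 1*(-6063) = -7300 + 6063 = -1237)
S(188, 118) + d = (-66 + 118 + 188) - 1237 = 240 - 1237 = -997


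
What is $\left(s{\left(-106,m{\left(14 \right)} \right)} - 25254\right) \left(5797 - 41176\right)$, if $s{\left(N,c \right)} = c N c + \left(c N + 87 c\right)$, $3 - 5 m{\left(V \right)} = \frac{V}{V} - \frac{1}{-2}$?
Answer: $\frac{22350011049}{25} \approx 8.94 \cdot 10^{8}$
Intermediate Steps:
$m{\left(V \right)} = \frac{3}{10}$ ($m{\left(V \right)} = \frac{3}{5} - \frac{\frac{V}{V} - \frac{1}{-2}}{5} = \frac{3}{5} - \frac{1 - - \frac{1}{2}}{5} = \frac{3}{5} - \frac{1 + \frac{1}{2}}{5} = \frac{3}{5} - \frac{3}{10} = \frac{3}{10}$)
$s{\left(N,c \right)} = 87 c + N c + N c^{2}$ ($s{\left(N,c \right)} = N c c + \left(N c + 87 c\right) = N c^{2} + \left(87 c + N c\right) = 87 c + N c + N c^{2}$)
$\left(s{\left(-106,m{\left(14 \right)} \right)} - 25254\right) \left(5797 - 41176\right) = \left(\frac{3 \left(87 - 106 - \frac{159}{5}\right)}{10} - 25254\right) \left(5797 - 41176\right) = \left(\frac{3 \left(87 - 106 - \frac{159}{5}\right)}{10} - 25254\right) \left(-35379\right) = \left(\frac{3}{10} \left(- \frac{254}{5}\right) - 25254\right) \left(-35379\right) = \left(- \frac{381}{25} - 25254\right) \left(-35379\right) = \left(- \frac{631731}{25}\right) \left(-35379\right) = \frac{22350011049}{25}$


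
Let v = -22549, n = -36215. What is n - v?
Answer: -13666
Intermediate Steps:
n - v = -36215 - 1*(-22549) = -36215 + 22549 = -13666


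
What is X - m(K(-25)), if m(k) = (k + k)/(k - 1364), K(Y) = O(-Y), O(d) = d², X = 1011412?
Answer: 747434718/739 ≈ 1.0114e+6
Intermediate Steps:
K(Y) = Y² (K(Y) = (-Y)² = Y²)
m(k) = 2*k/(-1364 + k) (m(k) = (2*k)/(-1364 + k) = 2*k/(-1364 + k))
X - m(K(-25)) = 1011412 - 2*(-25)²/(-1364 + (-25)²) = 1011412 - 2*625/(-1364 + 625) = 1011412 - 2*625/(-739) = 1011412 - 2*625*(-1)/739 = 1011412 - 1*(-1250/739) = 1011412 + 1250/739 = 747434718/739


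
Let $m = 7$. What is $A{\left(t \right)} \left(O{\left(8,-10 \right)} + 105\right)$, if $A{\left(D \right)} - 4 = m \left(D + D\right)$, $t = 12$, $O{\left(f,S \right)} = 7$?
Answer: $19264$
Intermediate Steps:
$A{\left(D \right)} = 4 + 14 D$ ($A{\left(D \right)} = 4 + 7 \left(D + D\right) = 4 + 7 \cdot 2 D = 4 + 14 D$)
$A{\left(t \right)} \left(O{\left(8,-10 \right)} + 105\right) = \left(4 + 14 \cdot 12\right) \left(7 + 105\right) = \left(4 + 168\right) 112 = 172 \cdot 112 = 19264$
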